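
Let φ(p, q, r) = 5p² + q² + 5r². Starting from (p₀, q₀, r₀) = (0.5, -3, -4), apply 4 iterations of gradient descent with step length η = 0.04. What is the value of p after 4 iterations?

0.0648

∇φ = (10p, 2q, 10r)
(p₁, q₁, r₁) = (0.5, -3, -4) − 0.04·(5, -6, -40) = (0.3, -2.76, -2.4)
(p₂, q₂, r₂) = (0.3, -2.76, -2.4) − 0.04·(3, -5.52, -24) = (0.18, -2.5392, -1.44)
(p₃, q₃, r₃) = (0.18, -2.5392, -1.44) − 0.04·(1.8, -5.0784, -14.4) = (0.108, -2.336064, -0.864)
(p₄, q₄, r₄) = (0.108, -2.336064, -0.864) − 0.04·(1.08, -4.672128, -8.64) = (0.0648, -2.14917888, -0.5184)
p = 0.0648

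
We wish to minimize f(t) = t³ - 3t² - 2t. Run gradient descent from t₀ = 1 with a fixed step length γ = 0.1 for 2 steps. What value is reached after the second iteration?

1.925

f′(t) = 3t² - 6t - 2
Step 1: f′(1) = -5; t₁ = 1 − 0.1·(-5) = 1.5
Step 2: f′(1.5) = -4.25; t₂ = 1.5 − 0.1·(-4.25) = 1.925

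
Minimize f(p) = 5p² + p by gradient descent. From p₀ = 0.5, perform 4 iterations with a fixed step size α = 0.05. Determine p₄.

-0.0625

f′(p) = 10p + 1
Step 1: f′(0.5) = 6; p₁ = 0.5 − 0.05·6 = 0.2
Step 2: f′(0.2) = 3; p₂ = 0.2 − 0.05·3 = 0.05
Step 3: f′(0.05) = 1.5; p₃ = 0.05 − 0.05·1.5 = -0.025
Step 4: f′(-0.025) = 0.75; p₄ = -0.025 − 0.05·0.75 = -0.0625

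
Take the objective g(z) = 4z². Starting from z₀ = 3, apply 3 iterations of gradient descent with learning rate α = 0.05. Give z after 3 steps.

0.648

g′(z) = 8z
z₁ = 3 − 0.05·24 = 1.8
z₂ = 1.8 − 0.05·14.4 = 1.08
z₃ = 1.08 − 0.05·8.64 = 0.648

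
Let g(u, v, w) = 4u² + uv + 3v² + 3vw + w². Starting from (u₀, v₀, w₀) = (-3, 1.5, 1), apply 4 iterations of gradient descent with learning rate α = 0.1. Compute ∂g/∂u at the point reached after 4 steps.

∇g = (8u + v, u + 6v + 3w, 3v + 2w)
(u₁, v₁, w₁) = (-3, 1.5, 1) − 0.1·(-22.5, 9, 6.5) = (-0.75, 0.6, 0.35)
(u₂, v₂, w₂) = (-0.75, 0.6, 0.35) − 0.1·(-5.4, 3.9, 2.5) = (-0.21, 0.21, 0.1)
(u₃, v₃, w₃) = (-0.21, 0.21, 0.1) − 0.1·(-1.47, 1.35, 0.83) = (-0.063, 0.075, 0.017)
(u₄, v₄, w₄) = (-0.063, 0.075, 0.017) − 0.1·(-0.429, 0.438, 0.259) = (-0.0201, 0.0312, -0.0089)
∂g/∂u at (-0.0201, 0.0312, -0.0089) = -0.1296

-0.1296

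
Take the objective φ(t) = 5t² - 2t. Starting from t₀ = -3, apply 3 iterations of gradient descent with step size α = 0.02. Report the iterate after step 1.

φ′(t) = 10t - 2
t₁ = -3 − 0.02·(-32) = -2.36

-2.36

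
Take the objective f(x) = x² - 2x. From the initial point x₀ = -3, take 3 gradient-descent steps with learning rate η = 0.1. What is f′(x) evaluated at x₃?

-4.096

f′(x) = 2x - 2
x₁ = -3 − 0.1·(-8) = -2.2
x₂ = -2.2 − 0.1·(-6.4) = -1.56
x₃ = -1.56 − 0.1·(-5.12) = -1.048
f′(x) at (-1.048) = -4.096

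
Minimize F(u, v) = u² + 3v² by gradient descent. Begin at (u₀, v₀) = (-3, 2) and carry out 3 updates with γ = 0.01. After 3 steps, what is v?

∇F = (2u, 6v)
(u₁, v₁) = (-3, 2) − 0.01·(-6, 12) = (-2.94, 1.88)
(u₂, v₂) = (-2.94, 1.88) − 0.01·(-5.88, 11.28) = (-2.8812, 1.7672)
(u₃, v₃) = (-2.8812, 1.7672) − 0.01·(-5.7624, 10.6032) = (-2.823576, 1.661168)
v = 1.661168

1.661168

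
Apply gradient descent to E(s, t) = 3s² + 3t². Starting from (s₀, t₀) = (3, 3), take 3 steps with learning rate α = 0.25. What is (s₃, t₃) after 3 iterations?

(-0.375, -0.375)

∇E = (6s, 6t)
Step 1: at (3, 3), ∇E = (18, 18) → (3, 3) − 0.25·(18, 18) = (-1.5, -1.5)
Step 2: at (-1.5, -1.5), ∇E = (-9, -9) → (-1.5, -1.5) − 0.25·(-9, -9) = (0.75, 0.75)
Step 3: at (0.75, 0.75), ∇E = (4.5, 4.5) → (0.75, 0.75) − 0.25·(4.5, 4.5) = (-0.375, -0.375)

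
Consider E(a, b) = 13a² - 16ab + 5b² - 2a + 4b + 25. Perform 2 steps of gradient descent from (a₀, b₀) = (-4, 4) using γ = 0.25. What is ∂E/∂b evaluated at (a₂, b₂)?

∇E = (26a - 16b - 2, -16a + 10b + 4)
(a₁, b₁) = (-4, 4) − 0.25·(-170, 108) = (38.5, -23)
(a₂, b₂) = (38.5, -23) − 0.25·(1367, -842) = (-303.25, 187.5)
∂E/∂b at (-303.25, 187.5) = 6731

6731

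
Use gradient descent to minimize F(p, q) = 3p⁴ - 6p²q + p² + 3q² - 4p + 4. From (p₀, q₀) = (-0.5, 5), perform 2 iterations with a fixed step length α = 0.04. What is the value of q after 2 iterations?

∇F = (12p³ - 12pq + 2p - 4, -6p² + 6q)
Step 1: at (-0.5, 5), ∇F = (23.5, 28.5) → (-0.5, 5) − 0.04·(23.5, 28.5) = (-1.44, 3.86)
Step 2: at (-1.44, 3.86), ∇F = (23.988992, 10.7184) → (-1.44, 3.86) − 0.04·(23.988992, 10.7184) = (-2.39955968, 3.431264)
q = 3.431264

3.431264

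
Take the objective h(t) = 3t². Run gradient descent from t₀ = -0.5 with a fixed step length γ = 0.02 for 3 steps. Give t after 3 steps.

-0.340736

h′(t) = 6t
t₁ = -0.5 − 0.02·(-3) = -0.44
t₂ = -0.44 − 0.02·(-2.64) = -0.3872
t₃ = -0.3872 − 0.02·(-2.3232) = -0.340736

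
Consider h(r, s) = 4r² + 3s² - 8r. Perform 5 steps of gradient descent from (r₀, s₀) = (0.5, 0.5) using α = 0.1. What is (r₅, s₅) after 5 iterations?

(0.99984, 0.00512)

∇h = (8r - 8, 6s)
(r₁, s₁) = (0.5, 0.5) − 0.1·(-4, 3) = (0.9, 0.2)
(r₂, s₂) = (0.9, 0.2) − 0.1·(-0.8, 1.2) = (0.98, 0.08)
(r₃, s₃) = (0.98, 0.08) − 0.1·(-0.16, 0.48) = (0.996, 0.032)
(r₄, s₄) = (0.996, 0.032) − 0.1·(-0.032, 0.192) = (0.9992, 0.0128)
(r₅, s₅) = (0.9992, 0.0128) − 0.1·(-0.0064, 0.0768) = (0.99984, 0.00512)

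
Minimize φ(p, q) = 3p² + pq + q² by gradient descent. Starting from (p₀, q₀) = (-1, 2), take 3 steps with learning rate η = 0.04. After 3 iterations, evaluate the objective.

2.8399304704

∇φ = (6p + q, p + 2q)
(p₁, q₁) = (-1, 2) − 0.04·(-4, 3) = (-0.84, 1.88)
(p₂, q₂) = (-0.84, 1.88) − 0.04·(-3.16, 2.92) = (-0.7136, 1.7632)
(p₃, q₃) = (-0.7136, 1.7632) − 0.04·(-2.5184, 2.8128) = (-0.612864, 1.650688)
φ(-0.612864, 1.650688) = 2.8399304704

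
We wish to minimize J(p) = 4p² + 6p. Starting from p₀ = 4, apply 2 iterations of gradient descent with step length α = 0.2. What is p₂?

0.96

J′(p) = 8p + 6
p₁ = 4 − 0.2·38 = -3.6
p₂ = -3.6 − 0.2·(-22.8) = 0.96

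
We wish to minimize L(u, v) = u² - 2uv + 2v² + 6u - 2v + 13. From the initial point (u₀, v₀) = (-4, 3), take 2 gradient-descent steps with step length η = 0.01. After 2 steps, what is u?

∇L = (2u - 2v + 6, -2u + 4v - 2)
Step 1: at (-4, 3), ∇L = (-8, 18) → (-4, 3) − 0.01·(-8, 18) = (-3.92, 2.82)
Step 2: at (-3.92, 2.82), ∇L = (-7.48, 17.12) → (-3.92, 2.82) − 0.01·(-7.48, 17.12) = (-3.8452, 2.6488)
u = -3.8452

-3.8452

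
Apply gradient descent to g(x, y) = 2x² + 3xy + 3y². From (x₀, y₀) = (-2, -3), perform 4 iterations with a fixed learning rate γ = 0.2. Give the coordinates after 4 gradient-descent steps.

∇g = (4x + 3y, 3x + 6y)
Step 1: at (-2, -3), ∇g = (-17, -24) → (-2, -3) − 0.2·(-17, -24) = (1.4, 1.8)
Step 2: at (1.4, 1.8), ∇g = (11, 15) → (1.4, 1.8) − 0.2·(11, 15) = (-0.8, -1.2)
Step 3: at (-0.8, -1.2), ∇g = (-6.8, -9.6) → (-0.8, -1.2) − 0.2·(-6.8, -9.6) = (0.56, 0.72)
Step 4: at (0.56, 0.72), ∇g = (4.4, 6) → (0.56, 0.72) − 0.2·(4.4, 6) = (-0.32, -0.48)

(-0.32, -0.48)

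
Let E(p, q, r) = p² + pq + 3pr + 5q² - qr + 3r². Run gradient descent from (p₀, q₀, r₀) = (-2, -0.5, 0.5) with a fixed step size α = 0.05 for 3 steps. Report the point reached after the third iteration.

∇E = (2p + q + 3r, p + 10q - r, 3p - q + 6r)
(p₁, q₁, r₁) = (-2, -0.5, 0.5) − 0.05·(-3, -7.5, -2.5) = (-1.85, -0.125, 0.625)
(p₂, q₂, r₂) = (-1.85, -0.125, 0.625) − 0.05·(-1.95, -3.725, -1.675) = (-1.7525, 0.06125, 0.70875)
(p₃, q₃, r₃) = (-1.7525, 0.06125, 0.70875) − 0.05·(-1.3175, -1.84875, -1.06625) = (-1.686625, 0.1536875, 0.7620625)

(-1.686625, 0.1536875, 0.7620625)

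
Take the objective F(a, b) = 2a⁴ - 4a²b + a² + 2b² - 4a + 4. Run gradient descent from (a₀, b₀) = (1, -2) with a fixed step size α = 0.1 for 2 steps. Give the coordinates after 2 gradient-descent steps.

(1.5904, 0.096)

∇F = (8a³ - 8ab + 2a - 4, -4a² + 4b)
(a₁, b₁) = (1, -2) − 0.1·(22, -12) = (-1.2, -0.8)
(a₂, b₂) = (-1.2, -0.8) − 0.1·(-27.904, -8.96) = (1.5904, 0.096)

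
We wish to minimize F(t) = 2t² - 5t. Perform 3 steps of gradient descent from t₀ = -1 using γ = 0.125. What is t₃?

0.96875

F′(t) = 4t - 5
t₁ = -1 − 0.125·(-9) = 0.125
t₂ = 0.125 − 0.125·(-4.5) = 0.6875
t₃ = 0.6875 − 0.125·(-2.25) = 0.96875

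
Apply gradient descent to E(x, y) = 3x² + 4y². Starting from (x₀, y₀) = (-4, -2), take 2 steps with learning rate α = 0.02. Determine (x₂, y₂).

(-3.0976, -1.4112)

∇E = (6x, 8y)
(x₁, y₁) = (-4, -2) − 0.02·(-24, -16) = (-3.52, -1.68)
(x₂, y₂) = (-3.52, -1.68) − 0.02·(-21.12, -13.44) = (-3.0976, -1.4112)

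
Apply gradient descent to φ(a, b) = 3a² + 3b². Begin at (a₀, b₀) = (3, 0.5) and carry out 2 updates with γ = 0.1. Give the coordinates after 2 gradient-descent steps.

∇φ = (6a, 6b)
(a₁, b₁) = (3, 0.5) − 0.1·(18, 3) = (1.2, 0.2)
(a₂, b₂) = (1.2, 0.2) − 0.1·(7.2, 1.2) = (0.48, 0.08)

(0.48, 0.08)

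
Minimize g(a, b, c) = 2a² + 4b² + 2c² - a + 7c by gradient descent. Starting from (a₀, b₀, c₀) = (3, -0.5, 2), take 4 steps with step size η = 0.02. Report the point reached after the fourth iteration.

(2.22008064, -0.24893568, 0.9364736)

∇g = (4a - 1, 8b, 4c + 7)
Step 1: at (3, -0.5, 2), ∇g = (11, -4, 15) → (3, -0.5, 2) − 0.02·(11, -4, 15) = (2.78, -0.42, 1.7)
Step 2: at (2.78, -0.42, 1.7), ∇g = (10.12, -3.36, 13.8) → (2.78, -0.42, 1.7) − 0.02·(10.12, -3.36, 13.8) = (2.5776, -0.3528, 1.424)
Step 3: at (2.5776, -0.3528, 1.424), ∇g = (9.3104, -2.8224, 12.696) → (2.5776, -0.3528, 1.424) − 0.02·(9.3104, -2.8224, 12.696) = (2.391392, -0.296352, 1.17008)
Step 4: at (2.391392, -0.296352, 1.17008), ∇g = (8.565568, -2.370816, 11.68032) → (2.391392, -0.296352, 1.17008) − 0.02·(8.565568, -2.370816, 11.68032) = (2.22008064, -0.24893568, 0.9364736)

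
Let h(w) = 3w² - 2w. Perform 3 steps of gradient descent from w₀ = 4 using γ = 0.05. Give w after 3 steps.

1.591

h′(w) = 6w - 2
w₁ = 4 − 0.05·22 = 2.9
w₂ = 2.9 − 0.05·15.4 = 2.13
w₃ = 2.13 − 0.05·10.78 = 1.591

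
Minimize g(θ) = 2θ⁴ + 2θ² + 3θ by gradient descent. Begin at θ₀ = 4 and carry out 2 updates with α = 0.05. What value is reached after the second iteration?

4568.50255

g′(θ) = 8θ³ + 4θ + 3
θ₁ = 4 − 0.05·531 = -22.55
θ₂ = -22.55 − 0.05·(-91821.051) = 4568.50255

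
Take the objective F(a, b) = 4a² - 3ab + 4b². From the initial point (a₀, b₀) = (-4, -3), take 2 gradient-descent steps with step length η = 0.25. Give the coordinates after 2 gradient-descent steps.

(-1.75, 1.3125)

∇F = (8a - 3b, -3a + 8b)
Step 1: at (-4, -3), ∇F = (-23, -12) → (-4, -3) − 0.25·(-23, -12) = (1.75, 0)
Step 2: at (1.75, 0), ∇F = (14, -5.25) → (1.75, 0) − 0.25·(14, -5.25) = (-1.75, 1.3125)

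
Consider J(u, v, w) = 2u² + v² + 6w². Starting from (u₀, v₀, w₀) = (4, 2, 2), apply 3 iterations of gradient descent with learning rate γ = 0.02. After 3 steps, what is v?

∇J = (4u, 2v, 12w)
Step 1: at (4, 2, 2), ∇J = (16, 4, 24) → (4, 2, 2) − 0.02·(16, 4, 24) = (3.68, 1.92, 1.52)
Step 2: at (3.68, 1.92, 1.52), ∇J = (14.72, 3.84, 18.24) → (3.68, 1.92, 1.52) − 0.02·(14.72, 3.84, 18.24) = (3.3856, 1.8432, 1.1552)
Step 3: at (3.3856, 1.8432, 1.1552), ∇J = (13.5424, 3.6864, 13.8624) → (3.3856, 1.8432, 1.1552) − 0.02·(13.5424, 3.6864, 13.8624) = (3.114752, 1.769472, 0.877952)
v = 1.769472

1.769472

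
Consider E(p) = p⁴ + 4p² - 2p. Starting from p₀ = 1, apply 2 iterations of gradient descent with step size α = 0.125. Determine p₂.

E′(p) = 4p³ + 8p - 2
Step 1: E′(1) = 10; p₁ = 1 − 0.125·10 = -0.25
Step 2: E′(-0.25) = -4.0625; p₂ = -0.25 − 0.125·(-4.0625) = 0.2578125

0.2578125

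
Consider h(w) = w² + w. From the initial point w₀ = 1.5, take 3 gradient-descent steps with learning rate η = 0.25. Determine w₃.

h′(w) = 2w + 1
w₁ = 1.5 − 0.25·4 = 0.5
w₂ = 0.5 − 0.25·2 = 0
w₃ = 0 − 0.25·1 = -0.25

-0.25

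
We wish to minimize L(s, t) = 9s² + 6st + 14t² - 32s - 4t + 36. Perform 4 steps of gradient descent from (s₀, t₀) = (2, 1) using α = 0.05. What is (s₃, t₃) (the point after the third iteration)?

∇L = (18s + 6t - 32, 6s + 28t - 4)
(s₁, t₁) = (2, 1) − 0.05·(10, 36) = (1.5, -0.8)
(s₂, t₂) = (1.5, -0.8) − 0.05·(-9.8, -17.4) = (1.99, 0.07)
(s₃, t₃) = (1.99, 0.07) − 0.05·(4.24, 9.9) = (1.778, -0.425)

(1.778, -0.425)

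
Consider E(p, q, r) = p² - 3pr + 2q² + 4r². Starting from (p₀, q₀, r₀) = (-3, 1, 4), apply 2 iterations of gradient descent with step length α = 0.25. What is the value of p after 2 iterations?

-3.9375

∇E = (2p - 3r, 4q, -3p + 8r)
Step 1: at (-3, 1, 4), ∇E = (-18, 4, 41) → (-3, 1, 4) − 0.25·(-18, 4, 41) = (1.5, 0, -6.25)
Step 2: at (1.5, 0, -6.25), ∇E = (21.75, 0, -54.5) → (1.5, 0, -6.25) − 0.25·(21.75, 0, -54.5) = (-3.9375, 0, 7.375)
p = -3.9375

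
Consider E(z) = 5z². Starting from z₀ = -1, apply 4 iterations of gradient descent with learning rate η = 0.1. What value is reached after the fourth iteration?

E′(z) = 10z
z₁ = -1 − 0.1·(-10) = 0
z₂ = 0 − 0.1·0 = 0
z₃ = 0 − 0.1·0 = 0
z₄ = 0 − 0.1·0 = 0

0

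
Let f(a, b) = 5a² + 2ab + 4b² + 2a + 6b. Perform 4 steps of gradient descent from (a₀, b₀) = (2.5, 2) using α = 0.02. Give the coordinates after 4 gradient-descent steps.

∇f = (10a + 2b + 2, 2a + 8b + 6)
(a₁, b₁) = (2.5, 2) − 0.02·(31, 27) = (1.88, 1.46)
(a₂, b₂) = (1.88, 1.46) − 0.02·(23.72, 21.44) = (1.4056, 1.0312)
(a₃, b₃) = (1.4056, 1.0312) − 0.02·(18.1184, 17.0608) = (1.043232, 0.689984)
(a₄, b₄) = (1.043232, 0.689984) − 0.02·(13.812288, 13.606336) = (0.76698624, 0.41785728)

(0.76698624, 0.41785728)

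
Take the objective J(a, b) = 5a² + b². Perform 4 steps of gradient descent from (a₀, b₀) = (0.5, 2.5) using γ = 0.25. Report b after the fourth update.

∇J = (10a, 2b)
Step 1: at (0.5, 2.5), ∇J = (5, 5) → (0.5, 2.5) − 0.25·(5, 5) = (-0.75, 1.25)
Step 2: at (-0.75, 1.25), ∇J = (-7.5, 2.5) → (-0.75, 1.25) − 0.25·(-7.5, 2.5) = (1.125, 0.625)
Step 3: at (1.125, 0.625), ∇J = (11.25, 1.25) → (1.125, 0.625) − 0.25·(11.25, 1.25) = (-1.6875, 0.3125)
Step 4: at (-1.6875, 0.3125), ∇J = (-16.875, 0.625) → (-1.6875, 0.3125) − 0.25·(-16.875, 0.625) = (2.53125, 0.15625)
b = 0.15625

0.15625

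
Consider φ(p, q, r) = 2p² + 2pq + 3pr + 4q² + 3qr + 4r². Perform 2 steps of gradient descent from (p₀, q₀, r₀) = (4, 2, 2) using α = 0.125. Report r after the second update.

0.375

∇φ = (4p + 2q + 3r, 2p + 8q + 3r, 3p + 3q + 8r)
Step 1: at (4, 2, 2), ∇φ = (26, 30, 34) → (4, 2, 2) − 0.125·(26, 30, 34) = (0.75, -1.75, -2.25)
Step 2: at (0.75, -1.75, -2.25), ∇φ = (-7.25, -19.25, -21) → (0.75, -1.75, -2.25) − 0.125·(-7.25, -19.25, -21) = (1.65625, 0.65625, 0.375)
r = 0.375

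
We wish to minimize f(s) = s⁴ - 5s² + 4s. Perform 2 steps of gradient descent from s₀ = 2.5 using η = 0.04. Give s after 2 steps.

0.92116736

f′(s) = 4s³ - 10s + 4
s₁ = 2.5 − 0.04·41.5 = 0.84
s₂ = 0.84 − 0.04·(-2.029184) = 0.92116736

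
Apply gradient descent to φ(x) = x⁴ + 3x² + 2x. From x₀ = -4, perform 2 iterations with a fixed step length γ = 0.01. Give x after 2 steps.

φ′(x) = 4x³ + 6x + 2
x₁ = -4 − 0.01·(-278) = -1.22
x₂ = -1.22 − 0.01·(-12.583392) = -1.09416608

-1.09416608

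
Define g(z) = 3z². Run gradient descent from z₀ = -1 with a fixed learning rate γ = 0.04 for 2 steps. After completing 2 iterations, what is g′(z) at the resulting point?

-3.4656

g′(z) = 6z
z₁ = -1 − 0.04·(-6) = -0.76
z₂ = -0.76 − 0.04·(-4.56) = -0.5776
g′(z) at (-0.5776) = -3.4656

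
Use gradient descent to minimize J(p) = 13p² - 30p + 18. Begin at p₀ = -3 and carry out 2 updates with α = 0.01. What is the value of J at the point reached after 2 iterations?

67.95450432

J′(p) = 26p - 30
p₁ = -3 − 0.01·(-108) = -1.92
p₂ = -1.92 − 0.01·(-79.92) = -1.1208
J(-1.1208) = 67.95450432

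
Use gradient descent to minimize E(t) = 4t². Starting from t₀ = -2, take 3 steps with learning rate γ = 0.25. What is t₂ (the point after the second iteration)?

E′(t) = 8t
Step 1: E′(-2) = -16; t₁ = -2 − 0.25·(-16) = 2
Step 2: E′(2) = 16; t₂ = 2 − 0.25·16 = -2

-2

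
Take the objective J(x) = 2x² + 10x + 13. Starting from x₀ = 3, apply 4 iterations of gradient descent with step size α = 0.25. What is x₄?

J′(x) = 4x + 10
x₁ = 3 − 0.25·22 = -2.5
x₂ = -2.5 − 0.25·0 = -2.5
x₃ = -2.5 − 0.25·0 = -2.5
x₄ = -2.5 − 0.25·0 = -2.5

-2.5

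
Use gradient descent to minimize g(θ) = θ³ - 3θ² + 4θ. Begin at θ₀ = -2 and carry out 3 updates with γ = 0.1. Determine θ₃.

-91.8152192

g′(θ) = 3θ² - 6θ + 4
θ₁ = -2 − 0.1·28 = -4.8
θ₂ = -4.8 − 0.1·101.92 = -14.992
θ₃ = -14.992 − 0.1·768.232192 = -91.8152192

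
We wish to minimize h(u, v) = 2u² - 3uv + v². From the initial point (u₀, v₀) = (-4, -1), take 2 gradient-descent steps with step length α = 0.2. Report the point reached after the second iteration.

∇h = (4u - 3v, -3u + 2v)
(u₁, v₁) = (-4, -1) − 0.2·(-13, 10) = (-1.4, -3)
(u₂, v₂) = (-1.4, -3) − 0.2·(3.4, -1.8) = (-2.08, -2.64)

(-2.08, -2.64)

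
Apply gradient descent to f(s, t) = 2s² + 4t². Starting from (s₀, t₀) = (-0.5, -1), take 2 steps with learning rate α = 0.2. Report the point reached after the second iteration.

(-0.02, -0.36)

∇f = (4s, 8t)
Step 1: at (-0.5, -1), ∇f = (-2, -8) → (-0.5, -1) − 0.2·(-2, -8) = (-0.1, 0.6)
Step 2: at (-0.1, 0.6), ∇f = (-0.4, 4.8) → (-0.1, 0.6) − 0.2·(-0.4, 4.8) = (-0.02, -0.36)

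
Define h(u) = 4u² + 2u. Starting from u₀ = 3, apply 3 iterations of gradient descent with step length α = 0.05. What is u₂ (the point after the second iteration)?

0.92

h′(u) = 8u + 2
Step 1: h′(3) = 26; u₁ = 3 − 0.05·26 = 1.7
Step 2: h′(1.7) = 15.6; u₂ = 1.7 − 0.05·15.6 = 0.92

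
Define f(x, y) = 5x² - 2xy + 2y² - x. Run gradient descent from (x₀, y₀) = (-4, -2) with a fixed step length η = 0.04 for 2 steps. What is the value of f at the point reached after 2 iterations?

15.88841472

∇f = (10x - 2y - 1, -2x + 4y)
Step 1: at (-4, -2), ∇f = (-37, 0) → (-4, -2) − 0.04·(-37, 0) = (-2.52, -2)
Step 2: at (-2.52, -2), ∇f = (-22.2, -2.96) → (-2.52, -2) − 0.04·(-22.2, -2.96) = (-1.632, -1.8816)
f(-1.632, -1.8816) = 15.88841472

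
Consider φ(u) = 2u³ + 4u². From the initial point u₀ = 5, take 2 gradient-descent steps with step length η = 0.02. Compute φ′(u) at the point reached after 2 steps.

φ′(u) = 6u² + 8u
Step 1: φ′(5) = 190; u₁ = 5 − 0.02·190 = 1.2
Step 2: φ′(1.2) = 18.24; u₂ = 1.2 − 0.02·18.24 = 0.8352
φ′(u) at (0.8352) = 10.86695424

10.86695424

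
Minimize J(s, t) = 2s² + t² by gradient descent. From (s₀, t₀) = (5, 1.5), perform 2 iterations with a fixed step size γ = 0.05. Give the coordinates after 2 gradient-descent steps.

(3.2, 1.215)

∇J = (4s, 2t)
(s₁, t₁) = (5, 1.5) − 0.05·(20, 3) = (4, 1.35)
(s₂, t₂) = (4, 1.35) − 0.05·(16, 2.7) = (3.2, 1.215)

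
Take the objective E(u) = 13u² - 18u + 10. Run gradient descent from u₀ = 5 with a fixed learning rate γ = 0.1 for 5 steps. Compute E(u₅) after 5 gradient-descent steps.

26527.3728054272

E′(u) = 26u - 18
u₁ = 5 − 0.1·112 = -6.2
u₂ = -6.2 − 0.1·(-179.2) = 11.72
u₃ = 11.72 − 0.1·286.72 = -16.952
u₄ = -16.952 − 0.1·(-458.752) = 28.9232
u₅ = 28.9232 − 0.1·734.0032 = -44.47712
E(-44.47712) = 26527.3728054272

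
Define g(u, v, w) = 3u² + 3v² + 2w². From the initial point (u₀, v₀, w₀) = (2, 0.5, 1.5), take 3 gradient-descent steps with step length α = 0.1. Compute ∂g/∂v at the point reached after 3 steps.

∇g = (6u, 6v, 4w)
(u₁, v₁, w₁) = (2, 0.5, 1.5) − 0.1·(12, 3, 6) = (0.8, 0.2, 0.9)
(u₂, v₂, w₂) = (0.8, 0.2, 0.9) − 0.1·(4.8, 1.2, 3.6) = (0.32, 0.08, 0.54)
(u₃, v₃, w₃) = (0.32, 0.08, 0.54) − 0.1·(1.92, 0.48, 2.16) = (0.128, 0.032, 0.324)
∂g/∂v at (0.128, 0.032, 0.324) = 0.192

0.192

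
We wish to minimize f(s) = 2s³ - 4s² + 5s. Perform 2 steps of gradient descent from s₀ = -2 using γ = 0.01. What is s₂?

-3.05615

f′(s) = 6s² - 8s + 5
Step 1: f′(-2) = 45; s₁ = -2 − 0.01·45 = -2.45
Step 2: f′(-2.45) = 60.615; s₂ = -2.45 − 0.01·60.615 = -3.05615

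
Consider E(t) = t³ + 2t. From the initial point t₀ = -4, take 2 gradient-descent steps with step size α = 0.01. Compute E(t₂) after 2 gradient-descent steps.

-145.063416421875

E′(t) = 3t² + 2
Step 1: E′(-4) = 50; t₁ = -4 − 0.01·50 = -4.5
Step 2: E′(-4.5) = 62.75; t₂ = -4.5 − 0.01·62.75 = -5.1275
E(-5.1275) = -145.063416421875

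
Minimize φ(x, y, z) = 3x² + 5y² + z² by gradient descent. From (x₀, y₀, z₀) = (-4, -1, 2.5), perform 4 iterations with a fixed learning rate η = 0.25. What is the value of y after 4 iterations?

-5.0625

∇φ = (6x, 10y, 2z)
(x₁, y₁, z₁) = (-4, -1, 2.5) − 0.25·(-24, -10, 5) = (2, 1.5, 1.25)
(x₂, y₂, z₂) = (2, 1.5, 1.25) − 0.25·(12, 15, 2.5) = (-1, -2.25, 0.625)
(x₃, y₃, z₃) = (-1, -2.25, 0.625) − 0.25·(-6, -22.5, 1.25) = (0.5, 3.375, 0.3125)
(x₄, y₄, z₄) = (0.5, 3.375, 0.3125) − 0.25·(3, 33.75, 0.625) = (-0.25, -5.0625, 0.15625)
y = -5.0625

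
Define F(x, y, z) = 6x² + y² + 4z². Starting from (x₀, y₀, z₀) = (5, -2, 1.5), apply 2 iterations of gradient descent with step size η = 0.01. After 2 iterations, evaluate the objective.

∇F = (12x, 2y, 8z)
(x₁, y₁, z₁) = (5, -2, 1.5) − 0.01·(60, -4, 12) = (4.4, -1.96, 1.38)
(x₂, y₂, z₂) = (4.4, -1.96, 1.38) − 0.01·(52.8, -3.92, 11.04) = (3.872, -1.9208, 1.2696)
F(3.872, -1.9208, 1.2696) = 100.09131328

100.09131328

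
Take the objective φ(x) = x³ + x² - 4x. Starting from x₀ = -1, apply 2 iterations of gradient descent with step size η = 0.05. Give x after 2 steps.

-0.673375

φ′(x) = 3x² + 2x - 4
x₁ = -1 − 0.05·(-3) = -0.85
x₂ = -0.85 − 0.05·(-3.5325) = -0.673375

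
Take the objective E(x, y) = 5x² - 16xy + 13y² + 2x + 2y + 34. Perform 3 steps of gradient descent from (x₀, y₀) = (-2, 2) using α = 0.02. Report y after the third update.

∇E = (10x - 16y + 2, -16x + 26y + 2)
(x₁, y₁) = (-2, 2) − 0.02·(-50, 86) = (-1, 0.28)
(x₂, y₂) = (-1, 0.28) − 0.02·(-12.48, 25.28) = (-0.7504, -0.2256)
(x₃, y₃) = (-0.7504, -0.2256) − 0.02·(-1.8944, 8.1408) = (-0.712512, -0.388416)
y = -0.388416

-0.388416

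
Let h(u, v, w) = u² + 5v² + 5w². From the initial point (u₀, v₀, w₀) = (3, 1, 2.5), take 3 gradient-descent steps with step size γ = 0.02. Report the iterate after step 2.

(2.7648, 0.64, 1.6)

∇h = (2u, 10v, 10w)
(u₁, v₁, w₁) = (3, 1, 2.5) − 0.02·(6, 10, 25) = (2.88, 0.8, 2)
(u₂, v₂, w₂) = (2.88, 0.8, 2) − 0.02·(5.76, 8, 20) = (2.7648, 0.64, 1.6)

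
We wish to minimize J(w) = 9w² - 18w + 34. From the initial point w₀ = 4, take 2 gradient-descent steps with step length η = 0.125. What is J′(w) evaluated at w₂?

J′(w) = 18w - 18
Step 1: J′(4) = 54; w₁ = 4 − 0.125·54 = -2.75
Step 2: J′(-2.75) = -67.5; w₂ = -2.75 − 0.125·(-67.5) = 5.6875
J′(w) at (5.6875) = 84.375

84.375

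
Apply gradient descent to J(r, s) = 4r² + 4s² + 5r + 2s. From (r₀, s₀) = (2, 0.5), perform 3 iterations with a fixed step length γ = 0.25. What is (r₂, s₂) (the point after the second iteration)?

(2, 0.5)

∇J = (8r + 5, 8s + 2)
(r₁, s₁) = (2, 0.5) − 0.25·(21, 6) = (-3.25, -1)
(r₂, s₂) = (-3.25, -1) − 0.25·(-21, -6) = (2, 0.5)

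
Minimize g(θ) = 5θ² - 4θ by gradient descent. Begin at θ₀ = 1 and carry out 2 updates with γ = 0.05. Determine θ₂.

g′(θ) = 10θ - 4
θ₁ = 1 − 0.05·6 = 0.7
θ₂ = 0.7 − 0.05·3 = 0.55

0.55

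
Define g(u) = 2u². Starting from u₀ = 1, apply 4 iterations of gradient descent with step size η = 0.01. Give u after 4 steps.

g′(u) = 4u
u₁ = 1 − 0.01·4 = 0.96
u₂ = 0.96 − 0.01·3.84 = 0.9216
u₃ = 0.9216 − 0.01·3.6864 = 0.884736
u₄ = 0.884736 − 0.01·3.538944 = 0.84934656

0.84934656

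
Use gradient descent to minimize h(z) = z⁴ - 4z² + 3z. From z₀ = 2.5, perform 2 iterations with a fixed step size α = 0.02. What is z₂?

h′(z) = 4z³ - 8z + 3
Step 1: h′(2.5) = 45.5; z₁ = 2.5 − 0.02·45.5 = 1.59
Step 2: h′(1.59) = 6.358716; z₂ = 1.59 − 0.02·6.358716 = 1.46282568

1.46282568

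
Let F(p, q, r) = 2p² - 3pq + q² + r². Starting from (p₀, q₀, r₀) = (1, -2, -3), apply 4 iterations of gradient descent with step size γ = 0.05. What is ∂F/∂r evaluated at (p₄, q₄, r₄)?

∇F = (4p - 3q, -3p + 2q, 2r)
(p₁, q₁, r₁) = (1, -2, -3) − 0.05·(10, -7, -6) = (0.5, -1.65, -2.7)
(p₂, q₂, r₂) = (0.5, -1.65, -2.7) − 0.05·(6.95, -4.8, -5.4) = (0.1525, -1.41, -2.43)
(p₃, q₃, r₃) = (0.1525, -1.41, -2.43) − 0.05·(4.84, -3.2775, -4.86) = (-0.0895, -1.246125, -2.187)
(p₄, q₄, r₄) = (-0.0895, -1.246125, -2.187) − 0.05·(3.380375, -2.22375, -4.374) = (-0.25851875, -1.1349375, -1.9683)
∂F/∂r at (-0.25851875, -1.1349375, -1.9683) = -3.9366

-3.9366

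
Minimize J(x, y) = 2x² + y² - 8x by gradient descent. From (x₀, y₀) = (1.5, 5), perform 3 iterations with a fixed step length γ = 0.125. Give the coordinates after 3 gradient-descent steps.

(1.9375, 2.109375)

∇J = (4x - 8, 2y)
Step 1: at (1.5, 5), ∇J = (-2, 10) → (1.5, 5) − 0.125·(-2, 10) = (1.75, 3.75)
Step 2: at (1.75, 3.75), ∇J = (-1, 7.5) → (1.75, 3.75) − 0.125·(-1, 7.5) = (1.875, 2.8125)
Step 3: at (1.875, 2.8125), ∇J = (-0.5, 5.625) → (1.875, 2.8125) − 0.125·(-0.5, 5.625) = (1.9375, 2.109375)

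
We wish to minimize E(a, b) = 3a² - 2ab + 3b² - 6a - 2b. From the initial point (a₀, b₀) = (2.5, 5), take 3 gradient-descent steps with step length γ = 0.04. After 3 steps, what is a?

∇E = (6a - 2b - 6, -2a + 6b - 2)
(a₁, b₁) = (2.5, 5) − 0.04·(-1, 23) = (2.54, 4.08)
(a₂, b₂) = (2.54, 4.08) − 0.04·(1.08, 17.4) = (2.4968, 3.384)
(a₃, b₃) = (2.4968, 3.384) − 0.04·(2.2128, 13.3104) = (2.408288, 2.851584)
a = 2.408288

2.408288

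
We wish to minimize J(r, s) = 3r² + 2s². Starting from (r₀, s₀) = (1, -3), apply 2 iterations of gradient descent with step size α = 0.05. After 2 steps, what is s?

-1.92

∇J = (6r, 4s)
(r₁, s₁) = (1, -3) − 0.05·(6, -12) = (0.7, -2.4)
(r₂, s₂) = (0.7, -2.4) − 0.05·(4.2, -9.6) = (0.49, -1.92)
s = -1.92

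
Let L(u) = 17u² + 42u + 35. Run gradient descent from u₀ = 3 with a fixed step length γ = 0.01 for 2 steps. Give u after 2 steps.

0.6096

L′(u) = 34u + 42
Step 1: L′(3) = 144; u₁ = 3 − 0.01·144 = 1.56
Step 2: L′(1.56) = 95.04; u₂ = 1.56 − 0.01·95.04 = 0.6096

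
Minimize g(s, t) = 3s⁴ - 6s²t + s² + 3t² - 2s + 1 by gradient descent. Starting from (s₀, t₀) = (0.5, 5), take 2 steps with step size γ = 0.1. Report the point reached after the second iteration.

∇g = (12s³ - 12st + 2s - 2, -6s² + 6t)
(s₁, t₁) = (0.5, 5) − 0.1·(-29.5, 28.5) = (3.45, 2.15)
(s₂, t₂) = (3.45, 2.15) − 0.1·(408.6535, -58.515) = (-37.41535, 8.0015)

(-37.41535, 8.0015)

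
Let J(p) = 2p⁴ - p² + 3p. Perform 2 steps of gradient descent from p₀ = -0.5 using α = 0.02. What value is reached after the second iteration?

J′(p) = 8p³ - 2p + 3
Step 1: J′(-0.5) = 3; p₁ = -0.5 − 0.02·3 = -0.56
Step 2: J′(-0.56) = 2.715072; p₂ = -0.56 − 0.02·2.715072 = -0.61430144

-0.61430144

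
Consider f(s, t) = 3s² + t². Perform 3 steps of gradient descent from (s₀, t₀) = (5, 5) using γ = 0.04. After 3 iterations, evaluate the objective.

29.6113696768

∇f = (6s, 2t)
(s₁, t₁) = (5, 5) − 0.04·(30, 10) = (3.8, 4.6)
(s₂, t₂) = (3.8, 4.6) − 0.04·(22.8, 9.2) = (2.888, 4.232)
(s₃, t₃) = (2.888, 4.232) − 0.04·(17.328, 8.464) = (2.19488, 3.89344)
f(2.19488, 3.89344) = 29.6113696768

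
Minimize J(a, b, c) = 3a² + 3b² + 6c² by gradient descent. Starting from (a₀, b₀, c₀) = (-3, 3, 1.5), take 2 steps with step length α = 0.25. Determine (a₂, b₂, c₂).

(-0.75, 0.75, 6)

∇J = (6a, 6b, 12c)
(a₁, b₁, c₁) = (-3, 3, 1.5) − 0.25·(-18, 18, 18) = (1.5, -1.5, -3)
(a₂, b₂, c₂) = (1.5, -1.5, -3) − 0.25·(9, -9, -36) = (-0.75, 0.75, 6)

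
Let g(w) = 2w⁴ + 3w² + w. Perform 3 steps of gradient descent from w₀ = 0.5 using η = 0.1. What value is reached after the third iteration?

g′(w) = 8w³ + 6w + 1
Step 1: g′(0.5) = 5; w₁ = 0.5 − 0.1·5 = 0
Step 2: g′(0) = 1; w₂ = 0 − 0.1·1 = -0.1
Step 3: g′(-0.1) = 0.392; w₃ = -0.1 − 0.1·0.392 = -0.1392

-0.1392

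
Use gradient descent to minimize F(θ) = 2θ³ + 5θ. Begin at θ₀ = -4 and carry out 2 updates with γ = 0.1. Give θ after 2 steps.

F′(θ) = 6θ² + 5
θ₁ = -4 − 0.1·101 = -14.1
θ₂ = -14.1 − 0.1·1197.86 = -133.886

-133.886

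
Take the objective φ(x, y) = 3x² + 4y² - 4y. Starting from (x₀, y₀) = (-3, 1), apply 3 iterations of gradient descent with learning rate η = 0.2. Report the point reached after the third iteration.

∇φ = (6x, 8y - 4)
(x₁, y₁) = (-3, 1) − 0.2·(-18, 4) = (0.6, 0.2)
(x₂, y₂) = (0.6, 0.2) − 0.2·(3.6, -2.4) = (-0.12, 0.68)
(x₃, y₃) = (-0.12, 0.68) − 0.2·(-0.72, 1.44) = (0.024, 0.392)

(0.024, 0.392)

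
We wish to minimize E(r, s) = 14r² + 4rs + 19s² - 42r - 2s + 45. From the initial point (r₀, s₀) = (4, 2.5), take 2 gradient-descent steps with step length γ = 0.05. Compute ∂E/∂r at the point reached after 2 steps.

∇E = (28r + 4s - 42, 4r + 38s - 2)
Step 1: at (4, 2.5), ∇E = (80, 109) → (4, 2.5) − 0.05·(80, 109) = (0, -2.95)
Step 2: at (0, -2.95), ∇E = (-53.8, -114.1) → (0, -2.95) − 0.05·(-53.8, -114.1) = (2.69, 2.755)
∂E/∂r at (2.69, 2.755) = 44.34

44.34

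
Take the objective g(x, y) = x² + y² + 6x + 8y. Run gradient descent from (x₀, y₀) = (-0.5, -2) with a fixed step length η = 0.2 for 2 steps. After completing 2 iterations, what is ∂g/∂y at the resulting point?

1.44

∇g = (2x + 6, 2y + 8)
Step 1: at (-0.5, -2), ∇g = (5, 4) → (-0.5, -2) − 0.2·(5, 4) = (-1.5, -2.8)
Step 2: at (-1.5, -2.8), ∇g = (3, 2.4) → (-1.5, -2.8) − 0.2·(3, 2.4) = (-2.1, -3.28)
∂g/∂y at (-2.1, -3.28) = 1.44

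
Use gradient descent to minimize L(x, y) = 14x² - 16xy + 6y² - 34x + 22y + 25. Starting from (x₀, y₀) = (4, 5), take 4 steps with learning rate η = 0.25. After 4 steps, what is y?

797.5

∇L = (28x - 16y - 34, -16x + 12y + 22)
Step 1: at (4, 5), ∇L = (-2, 18) → (4, 5) − 0.25·(-2, 18) = (4.5, 0.5)
Step 2: at (4.5, 0.5), ∇L = (84, -44) → (4.5, 0.5) − 0.25·(84, -44) = (-16.5, 11.5)
Step 3: at (-16.5, 11.5), ∇L = (-680, 424) → (-16.5, 11.5) − 0.25·(-680, 424) = (153.5, -94.5)
Step 4: at (153.5, -94.5), ∇L = (5776, -3568) → (153.5, -94.5) − 0.25·(5776, -3568) = (-1290.5, 797.5)
y = 797.5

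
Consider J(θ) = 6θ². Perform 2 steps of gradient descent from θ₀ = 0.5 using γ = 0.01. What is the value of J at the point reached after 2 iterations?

0.89954304

J′(θ) = 12θ
θ₁ = 0.5 − 0.01·6 = 0.44
θ₂ = 0.44 − 0.01·5.28 = 0.3872
J(0.3872) = 0.89954304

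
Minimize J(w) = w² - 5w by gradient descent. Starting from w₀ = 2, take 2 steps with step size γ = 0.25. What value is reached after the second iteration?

J′(w) = 2w - 5
Step 1: J′(2) = -1; w₁ = 2 − 0.25·(-1) = 2.25
Step 2: J′(2.25) = -0.5; w₂ = 2.25 − 0.25·(-0.5) = 2.375

2.375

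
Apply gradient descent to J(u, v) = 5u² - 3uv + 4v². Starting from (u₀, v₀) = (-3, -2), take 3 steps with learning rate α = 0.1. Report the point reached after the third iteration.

∇J = (10u - 3v, -3u + 8v)
Step 1: at (-3, -2), ∇J = (-24, -7) → (-3, -2) − 0.1·(-24, -7) = (-0.6, -1.3)
Step 2: at (-0.6, -1.3), ∇J = (-2.1, -8.6) → (-0.6, -1.3) − 0.1·(-2.1, -8.6) = (-0.39, -0.44)
Step 3: at (-0.39, -0.44), ∇J = (-2.58, -2.35) → (-0.39, -0.44) − 0.1·(-2.58, -2.35) = (-0.132, -0.205)

(-0.132, -0.205)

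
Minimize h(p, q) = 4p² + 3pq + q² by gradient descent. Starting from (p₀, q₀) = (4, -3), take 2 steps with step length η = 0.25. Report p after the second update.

5.125

∇h = (8p + 3q, 3p + 2q)
(p₁, q₁) = (4, -3) − 0.25·(23, 6) = (-1.75, -4.5)
(p₂, q₂) = (-1.75, -4.5) − 0.25·(-27.5, -14.25) = (5.125, -0.9375)
p = 5.125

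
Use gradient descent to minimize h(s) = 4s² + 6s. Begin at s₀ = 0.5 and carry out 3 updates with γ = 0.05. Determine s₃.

-0.48

h′(s) = 8s + 6
s₁ = 0.5 − 0.05·10 = 0
s₂ = 0 − 0.05·6 = -0.3
s₃ = -0.3 − 0.05·3.6 = -0.48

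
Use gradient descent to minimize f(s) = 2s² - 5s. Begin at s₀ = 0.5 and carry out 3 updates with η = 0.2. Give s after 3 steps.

f′(s) = 4s - 5
s₁ = 0.5 − 0.2·(-3) = 1.1
s₂ = 1.1 − 0.2·(-0.6) = 1.22
s₃ = 1.22 − 0.2·(-0.12) = 1.244

1.244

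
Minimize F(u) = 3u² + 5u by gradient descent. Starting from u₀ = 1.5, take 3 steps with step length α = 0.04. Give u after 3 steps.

0.190944

F′(u) = 6u + 5
Step 1: F′(1.5) = 14; u₁ = 1.5 − 0.04·14 = 0.94
Step 2: F′(0.94) = 10.64; u₂ = 0.94 − 0.04·10.64 = 0.5144
Step 3: F′(0.5144) = 8.0864; u₃ = 0.5144 − 0.04·8.0864 = 0.190944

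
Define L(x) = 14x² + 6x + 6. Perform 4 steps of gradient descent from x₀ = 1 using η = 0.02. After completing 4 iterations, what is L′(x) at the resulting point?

L′(x) = 28x + 6
Step 1: L′(1) = 34; x₁ = 1 − 0.02·34 = 0.32
Step 2: L′(0.32) = 14.96; x₂ = 0.32 − 0.02·14.96 = 0.0208
Step 3: L′(0.0208) = 6.5824; x₃ = 0.0208 − 0.02·6.5824 = -0.110848
Step 4: L′(-0.110848) = 2.896256; x₄ = -0.110848 − 0.02·2.896256 = -0.16877312
L′(x) at (-0.16877312) = 1.27435264

1.27435264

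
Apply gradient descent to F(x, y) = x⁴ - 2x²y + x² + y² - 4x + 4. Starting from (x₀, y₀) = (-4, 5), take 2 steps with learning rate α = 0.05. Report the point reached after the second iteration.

∇F = (4x³ - 4xy + 2x - 4, -2x² + 2y)
(x₁, y₁) = (-4, 5) − 0.05·(-188, -22) = (5.4, 6.1)
(x₂, y₂) = (5.4, 6.1) − 0.05·(504.896, -46.12) = (-19.8448, 8.406)

(-19.8448, 8.406)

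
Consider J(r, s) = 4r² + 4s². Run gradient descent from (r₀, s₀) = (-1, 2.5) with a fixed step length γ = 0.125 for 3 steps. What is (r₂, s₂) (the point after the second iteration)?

∇J = (8r, 8s)
Step 1: at (-1, 2.5), ∇J = (-8, 20) → (-1, 2.5) − 0.125·(-8, 20) = (0, 0)
Step 2: at (0, 0), ∇J = (0, 0) → (0, 0) − 0.125·(0, 0) = (0, 0)

(0, 0)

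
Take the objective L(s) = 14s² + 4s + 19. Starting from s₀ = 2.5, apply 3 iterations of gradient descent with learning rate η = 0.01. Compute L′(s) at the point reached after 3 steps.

L′(s) = 28s + 4
s₁ = 2.5 − 0.01·74 = 1.76
s₂ = 1.76 − 0.01·53.28 = 1.2272
s₃ = 1.2272 − 0.01·38.3616 = 0.843584
L′(s) at (0.843584) = 27.620352

27.620352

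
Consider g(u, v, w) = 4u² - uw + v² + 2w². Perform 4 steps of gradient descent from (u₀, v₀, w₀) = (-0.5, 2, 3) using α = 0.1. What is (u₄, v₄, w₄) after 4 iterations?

(0.09635, 0.8192, 0.4131)

∇g = (8u - w, 2v, -u + 4w)
Step 1: at (-0.5, 2, 3), ∇g = (-7, 4, 12.5) → (-0.5, 2, 3) − 0.1·(-7, 4, 12.5) = (0.2, 1.6, 1.75)
Step 2: at (0.2, 1.6, 1.75), ∇g = (-0.15, 3.2, 6.8) → (0.2, 1.6, 1.75) − 0.1·(-0.15, 3.2, 6.8) = (0.215, 1.28, 1.07)
Step 3: at (0.215, 1.28, 1.07), ∇g = (0.65, 2.56, 4.065) → (0.215, 1.28, 1.07) − 0.1·(0.65, 2.56, 4.065) = (0.15, 1.024, 0.6635)
Step 4: at (0.15, 1.024, 0.6635), ∇g = (0.5365, 2.048, 2.504) → (0.15, 1.024, 0.6635) − 0.1·(0.5365, 2.048, 2.504) = (0.09635, 0.8192, 0.4131)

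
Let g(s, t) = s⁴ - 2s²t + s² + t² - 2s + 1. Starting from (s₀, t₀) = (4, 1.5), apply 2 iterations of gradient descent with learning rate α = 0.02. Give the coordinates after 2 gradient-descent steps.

(-0.78094592, 2.019904)

∇g = (4s³ - 4st + 2s - 2, -2s² + 2t)
Step 1: at (4, 1.5), ∇g = (238, -29) → (4, 1.5) − 0.02·(238, -29) = (-0.76, 2.08)
Step 2: at (-0.76, 2.08), ∇g = (1.047296, 3.0048) → (-0.76, 2.08) − 0.02·(1.047296, 3.0048) = (-0.78094592, 2.019904)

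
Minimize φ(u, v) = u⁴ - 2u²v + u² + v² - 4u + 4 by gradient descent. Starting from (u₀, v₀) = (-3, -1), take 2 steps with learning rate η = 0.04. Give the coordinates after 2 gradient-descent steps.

∇φ = (4u³ - 4uv + 2u - 4, -2u² + 2v)
(u₁, v₁) = (-3, -1) − 0.04·(-130, -20) = (2.2, -0.2)
(u₂, v₂) = (2.2, -0.2) − 0.04·(44.752, -10.08) = (0.40992, 0.2032)

(0.40992, 0.2032)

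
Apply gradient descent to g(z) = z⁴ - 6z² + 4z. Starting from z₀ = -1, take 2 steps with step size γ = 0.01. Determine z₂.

-1.23820288

g′(z) = 4z³ - 12z + 4
Step 1: g′(-1) = 12; z₁ = -1 − 0.01·12 = -1.12
Step 2: g′(-1.12) = 11.820288; z₂ = -1.12 − 0.01·11.820288 = -1.23820288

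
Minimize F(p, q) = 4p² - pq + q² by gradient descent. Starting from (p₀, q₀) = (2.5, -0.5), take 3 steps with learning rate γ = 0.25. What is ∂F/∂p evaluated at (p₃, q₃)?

∇F = (8p - q, -p + 2q)
Step 1: at (2.5, -0.5), ∇F = (20.5, -3.5) → (2.5, -0.5) − 0.25·(20.5, -3.5) = (-2.625, 0.375)
Step 2: at (-2.625, 0.375), ∇F = (-21.375, 3.375) → (-2.625, 0.375) − 0.25·(-21.375, 3.375) = (2.71875, -0.46875)
Step 3: at (2.71875, -0.46875), ∇F = (22.21875, -3.65625) → (2.71875, -0.46875) − 0.25·(22.21875, -3.65625) = (-2.8359375, 0.4453125)
∂F/∂p at (-2.8359375, 0.4453125) = -23.1328125

-23.1328125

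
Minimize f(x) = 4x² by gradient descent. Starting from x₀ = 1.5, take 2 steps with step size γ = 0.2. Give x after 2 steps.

f′(x) = 8x
x₁ = 1.5 − 0.2·12 = -0.9
x₂ = -0.9 − 0.2·(-7.2) = 0.54

0.54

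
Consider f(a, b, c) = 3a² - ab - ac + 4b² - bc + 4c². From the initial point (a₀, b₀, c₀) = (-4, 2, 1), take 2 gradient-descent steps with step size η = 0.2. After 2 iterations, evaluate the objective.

∇f = (6a - b - c, -a + 8b - c, -a - b + 8c)
(a₁, b₁, c₁) = (-4, 2, 1) − 0.2·(-27, 19, 10) = (1.4, -1.8, -1)
(a₂, b₂, c₂) = (1.4, -1.8, -1) − 0.2·(11.2, -14.8, -7.6) = (-0.84, 1.16, 0.52)
f(-0.84, 1.16, 0.52) = 9.3888

9.3888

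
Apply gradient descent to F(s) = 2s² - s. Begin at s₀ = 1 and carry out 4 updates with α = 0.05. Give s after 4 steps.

0.5572

F′(s) = 4s - 1
Step 1: F′(1) = 3; s₁ = 1 − 0.05·3 = 0.85
Step 2: F′(0.85) = 2.4; s₂ = 0.85 − 0.05·2.4 = 0.73
Step 3: F′(0.73) = 1.92; s₃ = 0.73 − 0.05·1.92 = 0.634
Step 4: F′(0.634) = 1.536; s₄ = 0.634 − 0.05·1.536 = 0.5572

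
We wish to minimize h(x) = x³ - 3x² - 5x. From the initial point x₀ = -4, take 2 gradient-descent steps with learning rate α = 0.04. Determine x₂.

-13.437888

h′(x) = 3x² - 6x - 5
x₁ = -4 − 0.04·67 = -6.68
x₂ = -6.68 − 0.04·168.9472 = -13.437888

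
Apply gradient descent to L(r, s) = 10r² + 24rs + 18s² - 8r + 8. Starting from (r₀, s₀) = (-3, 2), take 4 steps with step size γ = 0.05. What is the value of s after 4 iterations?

∇L = (20r + 24s - 8, 24r + 36s)
Step 1: at (-3, 2), ∇L = (-20, 0) → (-3, 2) − 0.05·(-20, 0) = (-2, 2)
Step 2: at (-2, 2), ∇L = (0, 24) → (-2, 2) − 0.05·(0, 24) = (-2, 0.8)
Step 3: at (-2, 0.8), ∇L = (-28.8, -19.2) → (-2, 0.8) − 0.05·(-28.8, -19.2) = (-0.56, 1.76)
Step 4: at (-0.56, 1.76), ∇L = (23.04, 49.92) → (-0.56, 1.76) − 0.05·(23.04, 49.92) = (-1.712, -0.736)
s = -0.736

-0.736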